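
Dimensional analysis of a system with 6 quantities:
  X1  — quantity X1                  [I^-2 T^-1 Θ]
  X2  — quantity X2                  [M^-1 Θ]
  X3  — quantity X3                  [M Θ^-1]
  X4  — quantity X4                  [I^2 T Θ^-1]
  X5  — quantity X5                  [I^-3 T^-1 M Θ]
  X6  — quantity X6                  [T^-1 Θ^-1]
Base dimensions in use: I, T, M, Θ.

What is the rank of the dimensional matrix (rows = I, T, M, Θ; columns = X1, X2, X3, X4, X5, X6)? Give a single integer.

Write exponents as rows I,T,M,Θ / cols X1,X2,X3,X4,X5,X6:
  I: [-2  0  0  2 -3  0]
  T: [-1  0  0  1 -1 -1]
  M: [ 0 -1  1  0  1  0]
  Θ: [ 1  1 -1 -1  1 -1]
Row reduction gives pivot columns X1,X2,X5; rank = 3

3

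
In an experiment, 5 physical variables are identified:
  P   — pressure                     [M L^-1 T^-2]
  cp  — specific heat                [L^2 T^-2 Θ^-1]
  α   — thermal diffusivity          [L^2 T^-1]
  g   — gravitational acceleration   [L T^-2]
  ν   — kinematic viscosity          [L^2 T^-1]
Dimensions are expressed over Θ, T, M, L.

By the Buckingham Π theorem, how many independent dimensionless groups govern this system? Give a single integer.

1

Exponent matrix [Θ,T,M,L] × [P,cp,α,g,ν]:
  Θ: [ 0 -1  0  0  0]
  T: [-2 -2 -1 -2 -1]
  M: [ 1  0  0  0  0]
  L: [-1  2  2  1  2]
Echelon form has 4 nonzero rows (pivots: P,cp,α,g)
n=5, r=4 ⇒ 1 dimensionless group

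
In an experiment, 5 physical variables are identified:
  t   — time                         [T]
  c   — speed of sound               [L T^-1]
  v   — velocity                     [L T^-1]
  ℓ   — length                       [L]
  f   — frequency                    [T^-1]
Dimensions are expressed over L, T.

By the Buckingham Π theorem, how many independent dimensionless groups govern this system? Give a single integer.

3

Exponent matrix [L,T] × [t,c,v,ℓ,f]:
  L: [ 0  1  1  1  0]
  T: [ 1 -1 -1  0 -1]
Echelon form has 2 nonzero rows (pivots: t,c)
Π count = n − r = 5 − 2 = 3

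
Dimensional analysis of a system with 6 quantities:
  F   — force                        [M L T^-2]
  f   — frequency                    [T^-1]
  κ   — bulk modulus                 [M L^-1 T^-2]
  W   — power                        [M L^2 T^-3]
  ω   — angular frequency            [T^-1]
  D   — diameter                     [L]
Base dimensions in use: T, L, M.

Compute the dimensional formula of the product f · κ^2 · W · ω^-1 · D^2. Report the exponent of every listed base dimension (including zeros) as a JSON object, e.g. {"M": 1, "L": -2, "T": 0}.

Exponent matrix [T,L,M] × [F,f,κ,W,ω,D]:
  T: [-2 -1 -2 -3 -1  0]
  L: [ 1  0 -1  2  0  1]
  M: [ 1  0  1  1  0  0]
  [T]: (1)·-1+(2)·-2+(1)·-3+(-1)·-1+(2)·0 = -7
  [L]: (1)·0+(2)·-1+(1)·2+(-1)·0+(2)·1 = 2
  [M]: (1)·0+(2)·1+(1)·1+(-1)·0+(2)·0 = 3
⇒ T^-7 L^2 M^3

{"T": -7, "L": 2, "M": 3}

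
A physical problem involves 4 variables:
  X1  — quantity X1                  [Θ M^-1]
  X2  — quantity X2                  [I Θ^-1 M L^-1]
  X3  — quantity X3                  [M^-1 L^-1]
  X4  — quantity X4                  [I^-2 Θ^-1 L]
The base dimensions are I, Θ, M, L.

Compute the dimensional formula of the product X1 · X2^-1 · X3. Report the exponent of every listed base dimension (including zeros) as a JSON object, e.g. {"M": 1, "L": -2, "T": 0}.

{"I": -1, "Θ": 2, "M": -3, "L": 0}

Dimensional matrix (I×Θ×M×L by X1×X2×X3×X4):
  I: [ 0  1  0 -2]
  Θ: [ 1 -1  0 -1]
  M: [-1  1 -1  0]
  L: [ 0 -1 -1  1]
  [I]: (1)·0+(-1)·1+(1)·0 = -1
  [Θ]: (1)·1+(-1)·-1+(1)·0 = 2
  [M]: (1)·-1+(-1)·1+(1)·-1 = -3
  [L]: (1)·0+(-1)·-1+(1)·-1 = 0
⇒ I^-1 Θ^2 M^-3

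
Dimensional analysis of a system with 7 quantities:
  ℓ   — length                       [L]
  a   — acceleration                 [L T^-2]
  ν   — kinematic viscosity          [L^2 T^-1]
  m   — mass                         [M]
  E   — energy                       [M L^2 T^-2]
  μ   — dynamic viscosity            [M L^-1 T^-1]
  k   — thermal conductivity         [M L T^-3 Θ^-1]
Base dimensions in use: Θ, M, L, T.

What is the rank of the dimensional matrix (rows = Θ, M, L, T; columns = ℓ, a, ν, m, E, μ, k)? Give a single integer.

4

Exponent matrix [Θ,M,L,T] × [ℓ,a,ν,m,E,μ,k]:
  Θ: [ 0  0  0  0  0  0 -1]
  M: [ 0  0  0  1  1  1  1]
  L: [ 1  1  2  0  2 -1  1]
  T: [ 0 -2 -1  0 -2 -1 -3]
Row reduction gives pivot columns ℓ,a,m,k; rank = 4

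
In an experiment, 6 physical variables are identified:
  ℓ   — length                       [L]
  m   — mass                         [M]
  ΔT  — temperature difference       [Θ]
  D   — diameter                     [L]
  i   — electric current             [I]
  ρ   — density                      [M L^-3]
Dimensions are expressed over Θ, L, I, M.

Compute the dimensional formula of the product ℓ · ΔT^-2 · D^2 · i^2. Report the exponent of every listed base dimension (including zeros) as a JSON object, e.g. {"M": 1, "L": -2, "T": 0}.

Exponent matrix [Θ,L,I,M] × [ℓ,m,ΔT,D,i,ρ]:
  Θ: [ 0  0  1  0  0  0]
  L: [ 1  0  0  1  0 -3]
  I: [ 0  0  0  0  1  0]
  M: [ 0  1  0  0  0  1]
  [Θ]: (1)·0+(-2)·1+(2)·0+(2)·0 = -2
  [L]: (1)·1+(-2)·0+(2)·1+(2)·0 = 3
  [I]: (1)·0+(-2)·0+(2)·0+(2)·1 = 2
  [M]: (1)·0+(-2)·0+(2)·0+(2)·0 = 0
⇒ Θ^-2 L^3 I^2

{"Θ": -2, "L": 3, "I": 2, "M": 0}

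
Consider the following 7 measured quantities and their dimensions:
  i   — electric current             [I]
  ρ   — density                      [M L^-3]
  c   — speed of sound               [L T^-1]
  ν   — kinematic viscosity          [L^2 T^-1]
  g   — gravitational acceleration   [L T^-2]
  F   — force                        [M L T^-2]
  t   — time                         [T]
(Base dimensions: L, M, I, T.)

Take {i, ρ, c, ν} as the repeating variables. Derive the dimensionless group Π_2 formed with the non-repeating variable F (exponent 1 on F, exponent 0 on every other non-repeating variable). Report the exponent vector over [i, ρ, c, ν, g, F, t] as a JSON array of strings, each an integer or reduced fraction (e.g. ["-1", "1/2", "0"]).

["0", "-1", "0", "-2", "0", "1", "0"]

Write exponents as rows L,M,I,T / cols i,ρ,c,ν,g,F,t:
  L: [ 0 -3  1  2  1  1  0]
  M: [ 0  1  0  0  0  1  0]
  I: [ 1  0  0  0  0  0  0]
  T: [ 0  0 -1 -1 -2 -2  1]
RREF → pivots at {i,ρ,c,ν} ⇒ r = 4
Repeat: i,ρ,c,ν; free: g,F,t
RREF:
  r0: [   1    0    0    0    0    0    0]
  r1: [   0    1    0    0    0    1    0]
  r2: [   0    0    1    0    3    0   -2]
  r3: [   0    0    0    1   -1    2    1]
Fix exponent of F at 1, g at 0, t at 0; solve each RREF row for its pivot's exponent:
  r0: exp(i) + (0)·1 = 0 ⇒ exp(i) = 0
  r1: exp(ρ) + (1)·1 = 0 ⇒ exp(ρ) = -1
  r2: exp(c) + (0)·1 = 0 ⇒ exp(c) = 0
  r3: exp(ν) + (2)·1 = 0 ⇒ exp(ν) = -2
Π_2 = ρ^-1 · ν^-2 · F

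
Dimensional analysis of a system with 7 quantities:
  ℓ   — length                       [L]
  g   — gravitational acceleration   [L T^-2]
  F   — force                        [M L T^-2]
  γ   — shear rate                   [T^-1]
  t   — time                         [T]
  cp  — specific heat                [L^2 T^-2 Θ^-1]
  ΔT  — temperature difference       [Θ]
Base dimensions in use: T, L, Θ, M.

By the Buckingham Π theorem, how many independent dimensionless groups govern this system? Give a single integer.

Write exponents as rows T,L,Θ,M / cols ℓ,g,F,γ,t,cp,ΔT:
  T: [ 0 -2 -2 -1  1 -2  0]
  L: [ 1  1  1  0  0  2  0]
  Θ: [ 0  0  0  0  0 -1  1]
  M: [ 0  0  1  0  0  0  0]
Echelon form has 4 nonzero rows (pivots: ℓ,g,F,cp)
n=7, r=4 ⇒ 3 dimensionless groups

3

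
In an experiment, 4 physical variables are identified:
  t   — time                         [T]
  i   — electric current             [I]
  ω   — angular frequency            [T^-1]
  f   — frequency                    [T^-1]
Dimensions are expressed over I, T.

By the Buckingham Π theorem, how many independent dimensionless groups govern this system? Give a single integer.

Exponent matrix [I,T] × [t,i,ω,f]:
  I: [ 0  1  0  0]
  T: [ 1  0 -1 -1]
Echelon form has 2 nonzero rows (pivots: t,i)
Π count = n − r = 4 − 2 = 2

2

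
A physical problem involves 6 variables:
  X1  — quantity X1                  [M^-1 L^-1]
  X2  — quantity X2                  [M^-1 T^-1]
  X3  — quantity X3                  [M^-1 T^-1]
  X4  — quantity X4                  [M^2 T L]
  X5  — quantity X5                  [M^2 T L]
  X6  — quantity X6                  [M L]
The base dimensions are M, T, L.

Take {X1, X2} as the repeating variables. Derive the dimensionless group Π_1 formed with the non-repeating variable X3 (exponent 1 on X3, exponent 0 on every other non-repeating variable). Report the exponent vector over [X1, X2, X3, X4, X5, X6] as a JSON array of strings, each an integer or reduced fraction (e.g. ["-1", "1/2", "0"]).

Dimensional matrix (M×T×L by X1×X2×X3×X4×X5×X6):
  M: [-1 -1 -1  2  2  1]
  T: [ 0 -1 -1  1  1  0]
  L: [-1  0  0  1  1  1]
Row reduction gives pivot columns X1,X2; rank = 2
Repeat: X1,X2; free: X3,X4,X5,X6
RREF:
  r0: [   1    0    0   -1   -1   -1]
  r1: [   0    1    1   -1   -1    0]
  r2: [   0    0    0    0    0    0]
Fix exponent of X3 at 1, X4 at 0, X5 at 0, X6 at 0; solve each RREF row for its pivot's exponent:
  r0: exp(X1) + (0)·1 = 0 ⇒ exp(X1) = 0
  r1: exp(X2) + (1)·1 = 0 ⇒ exp(X2) = -1
Π_1 = X2^-1 · X3

["0", "-1", "1", "0", "0", "0"]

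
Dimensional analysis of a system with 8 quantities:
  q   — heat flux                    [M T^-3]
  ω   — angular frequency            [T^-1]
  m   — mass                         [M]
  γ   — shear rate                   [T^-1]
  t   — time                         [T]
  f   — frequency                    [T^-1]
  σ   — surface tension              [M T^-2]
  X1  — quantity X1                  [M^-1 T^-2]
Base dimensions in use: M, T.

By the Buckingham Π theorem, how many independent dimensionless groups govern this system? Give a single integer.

6

Exponent matrix [M,T] × [q,ω,m,γ,t,f,σ,X1]:
  M: [ 1  0  1  0  0  0  1 -1]
  T: [-3 -1  0 -1  1 -1 -2 -2]
RREF → pivots at {q,ω} ⇒ r = 2
Π count = n − r = 8 − 2 = 6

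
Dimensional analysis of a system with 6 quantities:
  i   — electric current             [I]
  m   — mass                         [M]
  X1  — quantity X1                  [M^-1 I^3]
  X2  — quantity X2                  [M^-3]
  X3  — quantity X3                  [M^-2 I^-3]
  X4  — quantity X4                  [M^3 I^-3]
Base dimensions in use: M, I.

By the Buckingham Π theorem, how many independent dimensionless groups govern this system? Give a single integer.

4

Exponent matrix [M,I] × [i,m,X1,X2,X3,X4]:
  M: [ 0  1 -1 -3 -2  3]
  I: [ 1  0  3  0 -3 -3]
Echelon form has 2 nonzero rows (pivots: i,m)
n=6, r=2 ⇒ 4 dimensionless groups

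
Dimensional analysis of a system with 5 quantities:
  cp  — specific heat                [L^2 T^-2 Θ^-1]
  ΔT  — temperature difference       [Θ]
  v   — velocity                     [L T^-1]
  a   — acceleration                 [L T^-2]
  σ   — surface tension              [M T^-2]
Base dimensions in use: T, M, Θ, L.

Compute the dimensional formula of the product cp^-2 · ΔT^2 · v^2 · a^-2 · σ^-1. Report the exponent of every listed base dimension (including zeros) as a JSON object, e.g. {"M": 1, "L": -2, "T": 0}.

Exponent matrix [T,M,Θ,L] × [cp,ΔT,v,a,σ]:
  T: [-2  0 -1 -2 -2]
  M: [ 0  0  0  0  1]
  Θ: [-1  1  0  0  0]
  L: [ 2  0  1  1  0]
  [T]: (-2)·-2+(2)·0+(2)·-1+(-2)·-2+(-1)·-2 = 8
  [M]: (-2)·0+(2)·0+(2)·0+(-2)·0+(-1)·1 = -1
  [Θ]: (-2)·-1+(2)·1+(2)·0+(-2)·0+(-1)·0 = 4
  [L]: (-2)·2+(2)·0+(2)·1+(-2)·1+(-1)·0 = -4
⇒ T^8 M^-1 Θ^4 L^-4

{"T": 8, "M": -1, "Θ": 4, "L": -4}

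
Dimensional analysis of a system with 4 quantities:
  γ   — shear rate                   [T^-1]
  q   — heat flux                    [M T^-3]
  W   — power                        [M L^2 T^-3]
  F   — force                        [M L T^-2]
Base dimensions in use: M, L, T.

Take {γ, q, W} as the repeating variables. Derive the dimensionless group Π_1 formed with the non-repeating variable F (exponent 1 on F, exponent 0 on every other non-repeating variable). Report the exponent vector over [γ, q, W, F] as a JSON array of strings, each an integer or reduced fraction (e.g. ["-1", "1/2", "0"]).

["1", "-1/2", "-1/2", "1"]

Write exponents as rows M,L,T / cols γ,q,W,F:
  M: [ 0  1  1  1]
  L: [ 0  0  2  1]
  T: [-1 -3 -3 -2]
RREF → pivots at {γ,q,W} ⇒ r = 3
Repeat: γ,q,W; free: F
RREF:
  r0: [   1    0    0   -1]
  r1: [   0    1    0  1/2]
  r2: [   0    0    1  1/2]
Fix exponent of F at 1; solve each RREF row for its pivot's exponent:
  r0: exp(γ) + (-1)·1 = 0 ⇒ exp(γ) = 1
  r1: exp(q) + (1/2)·1 = 0 ⇒ exp(q) = -1/2
  r2: exp(W) + (1/2)·1 = 0 ⇒ exp(W) = -1/2
Π_1 = γ · q^(-1/2) · W^(-1/2) · F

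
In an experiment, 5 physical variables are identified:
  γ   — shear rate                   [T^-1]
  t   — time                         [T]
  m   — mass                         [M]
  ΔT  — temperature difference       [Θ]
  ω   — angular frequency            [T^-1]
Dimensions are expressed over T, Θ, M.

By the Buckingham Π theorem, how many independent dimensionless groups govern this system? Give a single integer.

Dimensional matrix (T×Θ×M by γ×t×m×ΔT×ω):
  T: [-1  1  0  0 -1]
  Θ: [ 0  0  0  1  0]
  M: [ 0  0  1  0  0]
Row reduction gives pivot columns γ,m,ΔT; rank = 3
Π count = n − r = 5 − 3 = 2

2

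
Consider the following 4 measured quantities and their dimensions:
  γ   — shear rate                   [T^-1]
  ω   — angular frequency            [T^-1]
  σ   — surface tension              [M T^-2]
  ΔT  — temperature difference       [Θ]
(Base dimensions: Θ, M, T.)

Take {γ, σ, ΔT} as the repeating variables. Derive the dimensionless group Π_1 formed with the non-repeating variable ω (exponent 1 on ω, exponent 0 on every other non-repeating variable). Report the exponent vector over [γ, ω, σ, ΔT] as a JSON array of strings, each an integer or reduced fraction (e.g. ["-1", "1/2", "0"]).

Write exponents as rows Θ,M,T / cols γ,ω,σ,ΔT:
  Θ: [ 0  0  0  1]
  M: [ 0  0  1  0]
  T: [-1 -1 -2  0]
Row reduction gives pivot columns γ,σ,ΔT; rank = 3
Repeat: γ,σ,ΔT; free: ω
RREF:
  r0: [   1    1    0    0]
  r1: [   0    0    1    0]
  r2: [   0    0    0    1]
Fix exponent of ω at 1; solve each RREF row for its pivot's exponent:
  r0: exp(γ) + (1)·1 = 0 ⇒ exp(γ) = -1
  r1: exp(σ) + (0)·1 = 0 ⇒ exp(σ) = 0
  r2: exp(ΔT) + (0)·1 = 0 ⇒ exp(ΔT) = 0
Π_1 = γ^-1 · ω

["-1", "1", "0", "0"]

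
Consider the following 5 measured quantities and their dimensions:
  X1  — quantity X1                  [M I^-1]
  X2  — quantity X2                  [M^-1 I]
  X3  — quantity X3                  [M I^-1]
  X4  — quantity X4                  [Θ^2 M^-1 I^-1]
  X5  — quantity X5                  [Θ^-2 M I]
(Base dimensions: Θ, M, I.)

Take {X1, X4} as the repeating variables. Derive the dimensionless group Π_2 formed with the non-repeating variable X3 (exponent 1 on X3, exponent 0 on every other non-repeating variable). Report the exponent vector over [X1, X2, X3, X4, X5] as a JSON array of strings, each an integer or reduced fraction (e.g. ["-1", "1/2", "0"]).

Exponent matrix [Θ,M,I] × [X1,X2,X3,X4,X5]:
  Θ: [ 0  0  0  2 -2]
  M: [ 1 -1  1 -1  1]
  I: [-1  1 -1 -1  1]
Echelon form has 2 nonzero rows (pivots: X1,X4)
Pivot set = {X1,X4}, free = {X2,X3,X5}
RREF:
  r0: [   1   -1    1    0    0]
  r1: [   0    0    0    1   -1]
  r2: [   0    0    0    0    0]
Fix exponent of X3 at 1, X2 at 0, X5 at 0; solve each RREF row for its pivot's exponent:
  r0: exp(X1) + (1)·1 = 0 ⇒ exp(X1) = -1
  r1: exp(X4) + (0)·1 = 0 ⇒ exp(X4) = 0
Π_2 = X1^-1 · X3

["-1", "0", "1", "0", "0"]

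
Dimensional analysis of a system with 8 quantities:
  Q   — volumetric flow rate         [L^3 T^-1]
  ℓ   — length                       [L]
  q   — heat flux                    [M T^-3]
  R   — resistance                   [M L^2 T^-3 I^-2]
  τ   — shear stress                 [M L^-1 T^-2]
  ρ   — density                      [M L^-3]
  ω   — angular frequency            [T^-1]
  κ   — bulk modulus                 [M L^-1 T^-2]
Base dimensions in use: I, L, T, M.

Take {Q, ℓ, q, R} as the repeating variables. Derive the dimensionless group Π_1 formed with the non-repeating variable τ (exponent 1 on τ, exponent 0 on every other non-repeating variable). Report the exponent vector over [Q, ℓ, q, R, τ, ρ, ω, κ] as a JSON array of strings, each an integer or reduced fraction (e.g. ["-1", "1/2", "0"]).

Exponent matrix [I,L,T,M] × [Q,ℓ,q,R,τ,ρ,ω,κ]:
  I: [ 0  0  0 -2  0  0  0  0]
  L: [ 3  1  0  2 -1 -3  0 -1]
  T: [-1  0 -3 -3 -2  0 -1 -2]
  M: [ 0  0  1  1  1  1  0  1]
Echelon form has 4 nonzero rows (pivots: Q,ℓ,q,R)
Repeat: Q,ℓ,q,R; free: τ,ρ,ω,κ
RREF:
  r0: [   1    0    0    0   -1   -3    1   -1]
  r1: [   0    1    0    0    2    6   -3    2]
  r2: [   0    0    1    0    1    1    0    1]
  r3: [   0    0    0    1    0    0    0    0]
Fix exponent of τ at 1, ρ at 0, ω at 0, κ at 0; solve each RREF row for its pivot's exponent:
  r0: exp(Q) + (-1)·1 = 0 ⇒ exp(Q) = 1
  r1: exp(ℓ) + (2)·1 = 0 ⇒ exp(ℓ) = -2
  r2: exp(q) + (1)·1 = 0 ⇒ exp(q) = -1
  r3: exp(R) + (0)·1 = 0 ⇒ exp(R) = 0
Π_1 = Q · ℓ^-2 · q^-1 · τ

["1", "-2", "-1", "0", "1", "0", "0", "0"]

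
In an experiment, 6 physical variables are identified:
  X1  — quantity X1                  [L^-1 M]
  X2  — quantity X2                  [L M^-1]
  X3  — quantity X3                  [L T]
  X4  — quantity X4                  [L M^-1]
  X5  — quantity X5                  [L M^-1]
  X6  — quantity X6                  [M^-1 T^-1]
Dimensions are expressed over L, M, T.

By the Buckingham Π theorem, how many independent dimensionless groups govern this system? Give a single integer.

4

Dimensional matrix (L×M×T by X1×X2×X3×X4×X5×X6):
  L: [-1  1  1  1  1  0]
  M: [ 1 -1  0 -1 -1 -1]
  T: [ 0  0  1  0  0 -1]
RREF → pivots at {X1,X3} ⇒ r = 2
6 vars − rank 2 = 4 Π groups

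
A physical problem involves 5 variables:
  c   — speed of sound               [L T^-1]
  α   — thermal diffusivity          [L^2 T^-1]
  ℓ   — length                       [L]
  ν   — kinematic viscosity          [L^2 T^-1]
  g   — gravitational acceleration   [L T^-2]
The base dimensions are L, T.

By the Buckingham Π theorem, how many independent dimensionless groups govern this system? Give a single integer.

Write exponents as rows L,T / cols c,α,ℓ,ν,g:
  L: [ 1  2  1  2  1]
  T: [-1 -1  0 -1 -2]
RREF → pivots at {c,α} ⇒ r = 2
5 vars − rank 2 = 3 Π groups

3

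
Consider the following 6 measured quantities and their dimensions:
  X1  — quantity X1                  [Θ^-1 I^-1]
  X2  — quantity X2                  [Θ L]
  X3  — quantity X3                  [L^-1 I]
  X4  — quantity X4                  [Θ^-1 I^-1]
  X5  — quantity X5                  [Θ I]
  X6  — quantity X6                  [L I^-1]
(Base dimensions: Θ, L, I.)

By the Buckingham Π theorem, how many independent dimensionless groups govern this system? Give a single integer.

Exponent matrix [Θ,L,I] × [X1,X2,X3,X4,X5,X6]:
  Θ: [-1  1  0 -1  1  0]
  L: [ 0  1 -1  0  0  1]
  I: [-1  0  1 -1  1 -1]
Echelon form has 2 nonzero rows (pivots: X1,X2)
6 vars − rank 2 = 4 Π groups

4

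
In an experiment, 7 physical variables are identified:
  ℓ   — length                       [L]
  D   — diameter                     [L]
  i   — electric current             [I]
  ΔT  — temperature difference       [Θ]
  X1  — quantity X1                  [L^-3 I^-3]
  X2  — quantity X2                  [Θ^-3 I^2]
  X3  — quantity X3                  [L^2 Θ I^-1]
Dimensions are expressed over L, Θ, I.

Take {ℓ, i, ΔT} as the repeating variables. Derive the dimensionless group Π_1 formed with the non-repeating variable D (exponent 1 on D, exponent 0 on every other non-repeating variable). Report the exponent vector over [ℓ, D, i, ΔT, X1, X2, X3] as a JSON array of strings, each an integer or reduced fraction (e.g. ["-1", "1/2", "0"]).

Exponent matrix [L,Θ,I] × [ℓ,D,i,ΔT,X1,X2,X3]:
  L: [ 1  1  0  0 -3  0  2]
  Θ: [ 0  0  0  1  0 -3  1]
  I: [ 0  0  1  0 -3  2 -1]
RREF → pivots at {ℓ,i,ΔT} ⇒ r = 3
Repeat: ℓ,i,ΔT; free: D,X1,X2,X3
RREF:
  r0: [   1    1    0    0   -3    0    2]
  r1: [   0    0    1    0   -3    2   -1]
  r2: [   0    0    0    1    0   -3    1]
Fix exponent of D at 1, X1 at 0, X2 at 0, X3 at 0; solve each RREF row for its pivot's exponent:
  r0: exp(ℓ) + (1)·1 = 0 ⇒ exp(ℓ) = -1
  r1: exp(i) + (0)·1 = 0 ⇒ exp(i) = 0
  r2: exp(ΔT) + (0)·1 = 0 ⇒ exp(ΔT) = 0
Π_1 = ℓ^-1 · D

["-1", "1", "0", "0", "0", "0", "0"]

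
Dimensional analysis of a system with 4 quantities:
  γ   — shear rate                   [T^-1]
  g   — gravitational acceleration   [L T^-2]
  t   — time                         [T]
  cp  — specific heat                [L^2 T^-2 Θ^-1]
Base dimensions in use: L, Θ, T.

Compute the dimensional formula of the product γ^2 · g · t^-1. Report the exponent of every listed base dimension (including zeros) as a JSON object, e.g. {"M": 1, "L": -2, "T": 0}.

{"L": 1, "Θ": 0, "T": -5}

Write exponents as rows L,Θ,T / cols γ,g,t,cp:
  L: [ 0  1  0  2]
  Θ: [ 0  0  0 -1]
  T: [-1 -2  1 -2]
  [L]: (2)·0+(1)·1+(-1)·0 = 1
  [Θ]: (2)·0+(1)·0+(-1)·0 = 0
  [T]: (2)·-1+(1)·-2+(-1)·1 = -5
⇒ L T^-5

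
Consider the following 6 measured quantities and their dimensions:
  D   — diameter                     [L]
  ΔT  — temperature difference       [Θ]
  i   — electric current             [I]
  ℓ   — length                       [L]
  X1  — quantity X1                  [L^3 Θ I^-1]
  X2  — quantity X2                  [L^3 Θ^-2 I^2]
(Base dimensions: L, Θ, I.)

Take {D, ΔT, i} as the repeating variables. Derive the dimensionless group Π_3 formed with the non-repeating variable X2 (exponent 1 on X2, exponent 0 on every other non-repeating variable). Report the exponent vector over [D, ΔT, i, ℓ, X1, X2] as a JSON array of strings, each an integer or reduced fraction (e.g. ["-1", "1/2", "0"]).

Write exponents as rows L,Θ,I / cols D,ΔT,i,ℓ,X1,X2:
  L: [ 1  0  0  1  3  3]
  Θ: [ 0  1  0  0  1 -2]
  I: [ 0  0  1  0 -1  2]
RREF → pivots at {D,ΔT,i} ⇒ r = 3
Repeat: D,ΔT,i; free: ℓ,X1,X2
RREF:
  r0: [   1    0    0    1    3    3]
  r1: [   0    1    0    0    1   -2]
  r2: [   0    0    1    0   -1    2]
Fix exponent of X2 at 1, ℓ at 0, X1 at 0; solve each RREF row for its pivot's exponent:
  r0: exp(D) + (3)·1 = 0 ⇒ exp(D) = -3
  r1: exp(ΔT) + (-2)·1 = 0 ⇒ exp(ΔT) = 2
  r2: exp(i) + (2)·1 = 0 ⇒ exp(i) = -2
Π_3 = D^-3 · ΔT^2 · i^-2 · X2

["-3", "2", "-2", "0", "0", "1"]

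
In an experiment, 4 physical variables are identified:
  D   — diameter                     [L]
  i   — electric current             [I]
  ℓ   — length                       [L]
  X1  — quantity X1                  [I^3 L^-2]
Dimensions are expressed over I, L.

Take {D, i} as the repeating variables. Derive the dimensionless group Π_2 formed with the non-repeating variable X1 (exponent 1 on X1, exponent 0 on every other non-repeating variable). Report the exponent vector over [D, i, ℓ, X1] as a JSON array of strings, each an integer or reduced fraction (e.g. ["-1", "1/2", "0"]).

Dimensional matrix (I×L by D×i×ℓ×X1):
  I: [ 0  1  0  3]
  L: [ 1  0  1 -2]
RREF → pivots at {D,i} ⇒ r = 2
Pivot set = {D,i}, free = {ℓ,X1}
RREF:
  r0: [   1    0    1   -2]
  r1: [   0    1    0    3]
Fix exponent of X1 at 1, ℓ at 0; solve each RREF row for its pivot's exponent:
  r0: exp(D) + (-2)·1 = 0 ⇒ exp(D) = 2
  r1: exp(i) + (3)·1 = 0 ⇒ exp(i) = -3
Π_2 = D^2 · i^-3 · X1

["2", "-3", "0", "1"]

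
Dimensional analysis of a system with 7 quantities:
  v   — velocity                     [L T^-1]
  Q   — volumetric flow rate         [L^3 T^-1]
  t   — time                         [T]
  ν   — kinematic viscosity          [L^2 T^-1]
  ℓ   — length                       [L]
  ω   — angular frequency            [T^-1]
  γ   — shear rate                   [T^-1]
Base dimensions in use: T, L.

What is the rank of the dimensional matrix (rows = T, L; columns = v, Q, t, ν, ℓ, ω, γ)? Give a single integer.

Write exponents as rows T,L / cols v,Q,t,ν,ℓ,ω,γ:
  T: [-1 -1  1 -1  0 -1 -1]
  L: [ 1  3  0  2  1  0  0]
Echelon form has 2 nonzero rows (pivots: v,Q)

2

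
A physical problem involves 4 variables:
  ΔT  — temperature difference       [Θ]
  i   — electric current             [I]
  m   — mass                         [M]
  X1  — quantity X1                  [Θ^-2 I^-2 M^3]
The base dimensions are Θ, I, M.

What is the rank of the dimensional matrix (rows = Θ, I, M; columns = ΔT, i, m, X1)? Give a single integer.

Dimensional matrix (Θ×I×M by ΔT×i×m×X1):
  Θ: [ 1  0  0 -2]
  I: [ 0  1  0 -2]
  M: [ 0  0  1  3]
Echelon form has 3 nonzero rows (pivots: ΔT,i,m)

3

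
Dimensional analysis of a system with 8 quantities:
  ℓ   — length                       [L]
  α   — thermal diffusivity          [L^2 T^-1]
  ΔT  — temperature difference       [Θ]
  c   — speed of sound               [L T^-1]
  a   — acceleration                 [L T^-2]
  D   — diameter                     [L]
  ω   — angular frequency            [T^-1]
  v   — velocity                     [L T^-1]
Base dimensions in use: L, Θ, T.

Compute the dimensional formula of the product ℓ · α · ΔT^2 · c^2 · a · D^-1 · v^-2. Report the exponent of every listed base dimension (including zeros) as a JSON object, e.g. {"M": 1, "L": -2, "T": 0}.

{"L": 3, "Θ": 2, "T": -3}

Dimensional matrix (L×Θ×T by ℓ×α×ΔT×c×a×D×ω×v):
  L: [ 1  2  0  1  1  1  0  1]
  Θ: [ 0  0  1  0  0  0  0  0]
  T: [ 0 -1  0 -1 -2  0 -1 -1]
  [L]: (1)·1+(1)·2+(2)·0+(2)·1+(1)·1+(-1)·1+(-2)·1 = 3
  [Θ]: (1)·0+(1)·0+(2)·1+(2)·0+(1)·0+(-1)·0+(-2)·0 = 2
  [T]: (1)·0+(1)·-1+(2)·0+(2)·-1+(1)·-2+(-1)·0+(-2)·-1 = -3
⇒ L^3 Θ^2 T^-3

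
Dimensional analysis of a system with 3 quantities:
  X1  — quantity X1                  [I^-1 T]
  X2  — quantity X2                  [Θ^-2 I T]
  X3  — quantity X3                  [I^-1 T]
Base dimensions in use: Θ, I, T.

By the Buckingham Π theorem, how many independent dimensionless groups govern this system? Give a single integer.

1

Write exponents as rows Θ,I,T / cols X1,X2,X3:
  Θ: [ 0 -2  0]
  I: [-1  1 -1]
  T: [ 1  1  1]
RREF → pivots at {X1,X2} ⇒ r = 2
3 vars − rank 2 = 1 Π group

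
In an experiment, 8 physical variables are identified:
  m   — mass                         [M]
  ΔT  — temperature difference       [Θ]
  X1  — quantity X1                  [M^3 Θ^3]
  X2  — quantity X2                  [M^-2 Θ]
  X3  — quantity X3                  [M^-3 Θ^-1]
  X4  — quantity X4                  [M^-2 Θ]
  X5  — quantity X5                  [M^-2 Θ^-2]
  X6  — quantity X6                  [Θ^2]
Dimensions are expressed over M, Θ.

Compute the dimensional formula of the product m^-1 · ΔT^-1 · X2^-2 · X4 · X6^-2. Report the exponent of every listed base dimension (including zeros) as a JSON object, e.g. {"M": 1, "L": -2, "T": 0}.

{"M": 1, "Θ": -6}

Write exponents as rows M,Θ / cols m,ΔT,X1,X2,X3,X4,X5,X6:
  M: [ 1  0  3 -2 -3 -2 -2  0]
  Θ: [ 0  1  3  1 -1  1 -2  2]
  [M]: (-1)·1+(-1)·0+(-2)·-2+(1)·-2+(-2)·0 = 1
  [Θ]: (-1)·0+(-1)·1+(-2)·1+(1)·1+(-2)·2 = -6
⇒ M Θ^-6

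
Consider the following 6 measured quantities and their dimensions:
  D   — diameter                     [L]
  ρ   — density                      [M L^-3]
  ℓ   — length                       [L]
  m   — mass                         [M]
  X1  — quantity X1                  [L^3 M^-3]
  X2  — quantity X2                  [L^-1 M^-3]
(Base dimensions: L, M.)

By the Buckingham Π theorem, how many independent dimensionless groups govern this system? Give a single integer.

Write exponents as rows L,M / cols D,ρ,ℓ,m,X1,X2:
  L: [ 1 -3  1  0  3 -1]
  M: [ 0  1  0  1 -3 -3]
RREF → pivots at {D,ρ} ⇒ r = 2
Π count = n − r = 6 − 2 = 4

4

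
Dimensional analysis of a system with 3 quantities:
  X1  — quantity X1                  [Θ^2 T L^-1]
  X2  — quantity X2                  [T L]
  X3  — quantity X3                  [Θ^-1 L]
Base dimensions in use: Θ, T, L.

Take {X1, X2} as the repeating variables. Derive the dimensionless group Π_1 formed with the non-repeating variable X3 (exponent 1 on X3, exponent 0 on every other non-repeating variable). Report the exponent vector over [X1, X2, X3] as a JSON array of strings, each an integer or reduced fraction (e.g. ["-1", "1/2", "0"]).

["1/2", "-1/2", "1"]

Dimensional matrix (Θ×T×L by X1×X2×X3):
  Θ: [ 2  0 -1]
  T: [ 1  1  0]
  L: [-1  1  1]
Row reduction gives pivot columns X1,X2; rank = 2
Repeat: X1,X2; free: X3
RREF:
  r0: [   1    0 -1/2]
  r1: [   0    1  1/2]
  r2: [   0    0    0]
Fix exponent of X3 at 1; solve each RREF row for its pivot's exponent:
  r0: exp(X1) + (-1/2)·1 = 0 ⇒ exp(X1) = 1/2
  r1: exp(X2) + (1/2)·1 = 0 ⇒ exp(X2) = -1/2
Π_1 = X1^(1/2) · X2^(-1/2) · X3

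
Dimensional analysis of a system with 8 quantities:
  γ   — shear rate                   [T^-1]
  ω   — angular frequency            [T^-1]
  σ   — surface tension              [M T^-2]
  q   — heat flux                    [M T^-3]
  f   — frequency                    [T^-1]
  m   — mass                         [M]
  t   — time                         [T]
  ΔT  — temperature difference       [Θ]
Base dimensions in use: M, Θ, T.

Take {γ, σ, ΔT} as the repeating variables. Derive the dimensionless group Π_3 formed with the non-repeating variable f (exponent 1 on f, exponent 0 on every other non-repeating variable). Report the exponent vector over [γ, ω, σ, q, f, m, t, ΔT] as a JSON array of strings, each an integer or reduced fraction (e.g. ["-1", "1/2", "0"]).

Dimensional matrix (M×Θ×T by γ×ω×σ×q×f×m×t×ΔT):
  M: [ 0  0  1  1  0  1  0  0]
  Θ: [ 0  0  0  0  0  0  0  1]
  T: [-1 -1 -2 -3 -1  0  1  0]
Echelon form has 3 nonzero rows (pivots: γ,σ,ΔT)
Pivot set = {γ,σ,ΔT}, free = {ω,q,f,m,t}
RREF:
  r0: [   1    1    0    1    1   -2   -1    0]
  r1: [   0    0    1    1    0    1    0    0]
  r2: [   0    0    0    0    0    0    0    1]
Fix exponent of f at 1, ω at 0, q at 0, m at 0, t at 0; solve each RREF row for its pivot's exponent:
  r0: exp(γ) + (1)·1 = 0 ⇒ exp(γ) = -1
  r1: exp(σ) + (0)·1 = 0 ⇒ exp(σ) = 0
  r2: exp(ΔT) + (0)·1 = 0 ⇒ exp(ΔT) = 0
Π_3 = γ^-1 · f

["-1", "0", "0", "0", "1", "0", "0", "0"]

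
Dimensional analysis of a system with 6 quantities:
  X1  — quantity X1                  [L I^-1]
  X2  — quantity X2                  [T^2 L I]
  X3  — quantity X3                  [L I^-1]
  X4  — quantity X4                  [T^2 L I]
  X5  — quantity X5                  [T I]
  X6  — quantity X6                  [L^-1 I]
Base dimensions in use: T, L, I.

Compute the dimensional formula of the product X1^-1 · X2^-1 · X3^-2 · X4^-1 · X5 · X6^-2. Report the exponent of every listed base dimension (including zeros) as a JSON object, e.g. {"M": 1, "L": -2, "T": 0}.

{"T": -3, "L": -3, "I": 0}

Write exponents as rows T,L,I / cols X1,X2,X3,X4,X5,X6:
  T: [ 0  2  0  2  1  0]
  L: [ 1  1  1  1  0 -1]
  I: [-1  1 -1  1  1  1]
  [T]: (-1)·0+(-1)·2+(-2)·0+(-1)·2+(1)·1+(-2)·0 = -3
  [L]: (-1)·1+(-1)·1+(-2)·1+(-1)·1+(1)·0+(-2)·-1 = -3
  [I]: (-1)·-1+(-1)·1+(-2)·-1+(-1)·1+(1)·1+(-2)·1 = 0
⇒ T^-3 L^-3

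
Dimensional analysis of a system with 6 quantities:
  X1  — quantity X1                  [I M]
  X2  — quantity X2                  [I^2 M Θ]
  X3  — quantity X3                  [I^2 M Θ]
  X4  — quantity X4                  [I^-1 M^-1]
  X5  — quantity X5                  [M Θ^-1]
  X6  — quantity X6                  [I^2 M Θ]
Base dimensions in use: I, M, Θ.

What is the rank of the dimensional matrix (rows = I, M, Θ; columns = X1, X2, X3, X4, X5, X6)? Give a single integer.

2

Exponent matrix [I,M,Θ] × [X1,X2,X3,X4,X5,X6]:
  I: [ 1  2  2 -1  0  2]
  M: [ 1  1  1 -1  1  1]
  Θ: [ 0  1  1  0 -1  1]
Echelon form has 2 nonzero rows (pivots: X1,X2)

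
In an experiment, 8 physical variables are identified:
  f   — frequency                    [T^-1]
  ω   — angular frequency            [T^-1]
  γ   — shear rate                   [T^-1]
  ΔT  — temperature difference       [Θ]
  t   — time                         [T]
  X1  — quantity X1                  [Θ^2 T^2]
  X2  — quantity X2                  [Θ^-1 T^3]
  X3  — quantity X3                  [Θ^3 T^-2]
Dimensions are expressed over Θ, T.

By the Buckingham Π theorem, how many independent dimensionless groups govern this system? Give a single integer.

Write exponents as rows Θ,T / cols f,ω,γ,ΔT,t,X1,X2,X3:
  Θ: [ 0  0  0  1  0  2 -1  3]
  T: [-1 -1 -1  0  1  2  3 -2]
Row reduction gives pivot columns f,ΔT; rank = 2
8 vars − rank 2 = 6 Π groups

6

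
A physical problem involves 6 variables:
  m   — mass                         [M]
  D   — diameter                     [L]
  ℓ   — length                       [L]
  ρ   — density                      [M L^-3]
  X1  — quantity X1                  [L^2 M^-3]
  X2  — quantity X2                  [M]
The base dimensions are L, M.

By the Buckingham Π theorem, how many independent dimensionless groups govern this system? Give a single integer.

Dimensional matrix (L×M by m×D×ℓ×ρ×X1×X2):
  L: [ 0  1  1 -3  2  0]
  M: [ 1  0  0  1 -3  1]
Row reduction gives pivot columns m,D; rank = 2
6 vars − rank 2 = 4 Π groups

4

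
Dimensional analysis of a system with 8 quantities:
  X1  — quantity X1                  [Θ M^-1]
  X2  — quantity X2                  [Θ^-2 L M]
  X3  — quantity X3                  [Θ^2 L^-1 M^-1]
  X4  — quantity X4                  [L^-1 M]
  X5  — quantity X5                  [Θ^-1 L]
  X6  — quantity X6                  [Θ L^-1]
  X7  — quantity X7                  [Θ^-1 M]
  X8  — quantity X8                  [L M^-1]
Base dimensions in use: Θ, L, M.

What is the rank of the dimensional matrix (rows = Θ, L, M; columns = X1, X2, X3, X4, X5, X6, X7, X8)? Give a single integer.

Dimensional matrix (Θ×L×M by X1×X2×X3×X4×X5×X6×X7×X8):
  Θ: [ 1 -2  2  0 -1  1 -1  0]
  L: [ 0  1 -1 -1  1 -1  0  1]
  M: [-1  1 -1  1  0  0  1 -1]
Echelon form has 2 nonzero rows (pivots: X1,X2)

2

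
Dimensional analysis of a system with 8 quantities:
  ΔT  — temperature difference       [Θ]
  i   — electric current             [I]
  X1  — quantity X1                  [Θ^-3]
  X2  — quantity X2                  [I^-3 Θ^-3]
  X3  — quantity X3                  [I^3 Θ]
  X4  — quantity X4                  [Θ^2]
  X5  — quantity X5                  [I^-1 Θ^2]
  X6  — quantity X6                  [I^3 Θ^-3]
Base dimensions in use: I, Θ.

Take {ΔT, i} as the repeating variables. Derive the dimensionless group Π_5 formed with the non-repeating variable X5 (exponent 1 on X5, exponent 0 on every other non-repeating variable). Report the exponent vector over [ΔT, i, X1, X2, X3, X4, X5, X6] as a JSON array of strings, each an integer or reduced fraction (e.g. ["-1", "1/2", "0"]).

["-2", "1", "0", "0", "0", "0", "1", "0"]

Exponent matrix [I,Θ] × [ΔT,i,X1,X2,X3,X4,X5,X6]:
  I: [ 0  1  0 -3  3  0 -1  3]
  Θ: [ 1  0 -3 -3  1  2  2 -3]
Echelon form has 2 nonzero rows (pivots: ΔT,i)
Repeat: ΔT,i; free: X1,X2,X3,X4,X5,X6
RREF:
  r0: [   1    0   -3   -3    1    2    2   -3]
  r1: [   0    1    0   -3    3    0   -1    3]
Fix exponent of X5 at 1, X1 at 0, X2 at 0, X3 at 0, X4 at 0, X6 at 0; solve each RREF row for its pivot's exponent:
  r0: exp(ΔT) + (2)·1 = 0 ⇒ exp(ΔT) = -2
  r1: exp(i) + (-1)·1 = 0 ⇒ exp(i) = 1
Π_5 = ΔT^-2 · i · X5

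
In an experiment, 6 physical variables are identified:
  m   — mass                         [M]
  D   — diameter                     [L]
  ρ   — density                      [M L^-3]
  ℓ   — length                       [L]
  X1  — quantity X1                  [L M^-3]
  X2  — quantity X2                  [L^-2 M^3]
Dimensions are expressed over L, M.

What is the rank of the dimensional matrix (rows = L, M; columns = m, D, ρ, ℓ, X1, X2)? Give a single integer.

Exponent matrix [L,M] × [m,D,ρ,ℓ,X1,X2]:
  L: [ 0  1 -3  1  1 -2]
  M: [ 1  0  1  0 -3  3]
Echelon form has 2 nonzero rows (pivots: m,D)

2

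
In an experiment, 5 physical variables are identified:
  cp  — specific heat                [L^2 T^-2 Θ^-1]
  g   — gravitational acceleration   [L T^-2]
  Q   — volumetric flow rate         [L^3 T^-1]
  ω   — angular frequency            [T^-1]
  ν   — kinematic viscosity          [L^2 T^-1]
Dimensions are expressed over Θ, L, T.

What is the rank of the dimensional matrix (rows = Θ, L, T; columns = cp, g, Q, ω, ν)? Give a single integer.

3

Write exponents as rows Θ,L,T / cols cp,g,Q,ω,ν:
  Θ: [-1  0  0  0  0]
  L: [ 2  1  3  0  2]
  T: [-2 -2 -1 -1 -1]
Row reduction gives pivot columns cp,g,Q; rank = 3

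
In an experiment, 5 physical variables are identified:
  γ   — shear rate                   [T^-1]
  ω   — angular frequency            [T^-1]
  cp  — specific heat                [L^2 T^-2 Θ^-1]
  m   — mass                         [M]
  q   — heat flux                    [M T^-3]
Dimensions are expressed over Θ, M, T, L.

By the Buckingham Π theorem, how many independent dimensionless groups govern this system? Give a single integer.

Dimensional matrix (Θ×M×T×L by γ×ω×cp×m×q):
  Θ: [ 0  0 -1  0  0]
  M: [ 0  0  0  1  1]
  T: [-1 -1 -2  0 -3]
  L: [ 0  0  2  0  0]
Row reduction gives pivot columns γ,cp,m; rank = 3
n=5, r=3 ⇒ 2 dimensionless groups

2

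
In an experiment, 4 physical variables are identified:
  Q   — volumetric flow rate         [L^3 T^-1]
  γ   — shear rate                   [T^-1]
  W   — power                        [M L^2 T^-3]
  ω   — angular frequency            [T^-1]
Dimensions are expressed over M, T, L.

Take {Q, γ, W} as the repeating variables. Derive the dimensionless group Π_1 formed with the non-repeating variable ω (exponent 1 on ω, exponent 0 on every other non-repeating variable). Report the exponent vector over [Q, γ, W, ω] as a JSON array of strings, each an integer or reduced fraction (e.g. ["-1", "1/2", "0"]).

["0", "-1", "0", "1"]

Write exponents as rows M,T,L / cols Q,γ,W,ω:
  M: [ 0  0  1  0]
  T: [-1 -1 -3 -1]
  L: [ 3  0  2  0]
RREF → pivots at {Q,γ,W} ⇒ r = 3
Repeat: Q,γ,W; free: ω
RREF:
  r0: [   1    0    0    0]
  r1: [   0    1    0    1]
  r2: [   0    0    1    0]
Fix exponent of ω at 1; solve each RREF row for its pivot's exponent:
  r0: exp(Q) + (0)·1 = 0 ⇒ exp(Q) = 0
  r1: exp(γ) + (1)·1 = 0 ⇒ exp(γ) = -1
  r2: exp(W) + (0)·1 = 0 ⇒ exp(W) = 0
Π_1 = γ^-1 · ω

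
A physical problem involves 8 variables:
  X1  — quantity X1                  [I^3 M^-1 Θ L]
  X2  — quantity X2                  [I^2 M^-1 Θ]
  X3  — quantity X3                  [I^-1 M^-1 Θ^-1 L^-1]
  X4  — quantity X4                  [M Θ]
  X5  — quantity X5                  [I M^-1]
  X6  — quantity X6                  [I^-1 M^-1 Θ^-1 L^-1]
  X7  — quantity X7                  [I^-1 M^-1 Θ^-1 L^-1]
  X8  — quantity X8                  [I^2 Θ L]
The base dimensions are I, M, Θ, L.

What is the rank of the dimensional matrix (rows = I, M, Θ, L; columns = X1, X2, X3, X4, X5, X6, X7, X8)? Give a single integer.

3

Write exponents as rows I,M,Θ,L / cols X1,X2,X3,X4,X5,X6,X7,X8:
  I: [ 3  2 -1  0  1 -1 -1  2]
  M: [-1 -1 -1  1 -1 -1 -1  0]
  Θ: [ 1  1 -1  1  0 -1 -1  1]
  L: [ 1  0 -1  0  0 -1 -1  1]
RREF → pivots at {X1,X2,X3} ⇒ r = 3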